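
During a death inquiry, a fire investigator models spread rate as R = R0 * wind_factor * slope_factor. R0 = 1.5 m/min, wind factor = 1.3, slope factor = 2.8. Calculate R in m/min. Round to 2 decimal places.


Fire spread rate calculation:
R = R0 * wind_factor * slope_factor
= 1.5 * 1.3 * 2.8
= 1.95 * 2.8
= 5.46 m/min

5.46


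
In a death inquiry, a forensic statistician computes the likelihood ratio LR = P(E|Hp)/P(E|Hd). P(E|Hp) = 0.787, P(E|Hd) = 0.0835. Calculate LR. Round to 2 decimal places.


Likelihood ratio calculation:
LR = P(E|Hp) / P(E|Hd)
LR = 0.787 / 0.0835
LR = 9.43

9.43


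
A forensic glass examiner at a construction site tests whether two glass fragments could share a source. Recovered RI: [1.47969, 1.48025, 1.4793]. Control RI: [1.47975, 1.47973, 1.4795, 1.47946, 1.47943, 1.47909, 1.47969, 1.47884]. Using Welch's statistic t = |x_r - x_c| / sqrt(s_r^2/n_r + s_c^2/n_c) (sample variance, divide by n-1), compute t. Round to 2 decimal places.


Welch's t-criterion for glass RI comparison:
Recovered mean = sum / n_r = 4.43924 / 3 = 1.4797467
Control mean = sum / n_c = 11.83549 / 8 = 1.4794363
Recovered sample variance s_r^2 = 2.28033e-07
Control sample variance s_c^2 = 1.0417e-07
Welch SE (unpooled) = sqrt(s_r^2/n_r + s_c^2/n_c) = sqrt(7.60111e-08 + 1.30212e-08) = sqrt(8.90323e-08) = 0.000298383
|mean_r - mean_c| = 0.000310417
t = 0.000310417 / 0.000298383 = 1.04

1.04


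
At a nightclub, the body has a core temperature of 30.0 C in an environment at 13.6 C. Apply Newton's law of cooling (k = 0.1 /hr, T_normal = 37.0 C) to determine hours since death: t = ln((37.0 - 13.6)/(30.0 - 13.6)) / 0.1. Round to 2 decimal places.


Using Newton's law of cooling:
t = ln((T_normal - T_ambient) / (T_body - T_ambient)) / k
T_normal - T_ambient = 23.4
T_body - T_ambient = 16.4
Ratio = 1.426829
ln(ratio) = 0.355454
t = 0.355454 / 0.1 = 3.55 hours

3.55


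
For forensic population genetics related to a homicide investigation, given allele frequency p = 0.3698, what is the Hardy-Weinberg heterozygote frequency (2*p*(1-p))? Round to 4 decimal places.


Hardy-Weinberg heterozygote frequency:
q = 1 - p = 1 - 0.3698 = 0.6302
2pq = 2 * 0.3698 * 0.6302 = 0.4661

0.4661


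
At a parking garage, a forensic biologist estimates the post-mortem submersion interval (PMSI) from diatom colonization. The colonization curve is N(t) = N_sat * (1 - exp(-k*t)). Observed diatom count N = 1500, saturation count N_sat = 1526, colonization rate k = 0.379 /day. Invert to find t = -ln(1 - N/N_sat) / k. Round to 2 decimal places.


PMSI from diatom colonization curve:
N / N_sat = 1500 / 1526 = 0.982962
1 - N/N_sat = 0.017038
ln(1 - N/N_sat) = -4.072309
t = -ln(1 - N/N_sat) / k = -(-4.072309) / 0.379 = 10.74 days

10.74


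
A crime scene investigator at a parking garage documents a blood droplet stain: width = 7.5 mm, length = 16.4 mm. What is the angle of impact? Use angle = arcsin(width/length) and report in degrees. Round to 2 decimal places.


Blood spatter impact angle calculation:
width / length = 7.5 / 16.4 = 0.457317
angle = arcsin(0.457317)
angle = 27.21 degrees

27.21


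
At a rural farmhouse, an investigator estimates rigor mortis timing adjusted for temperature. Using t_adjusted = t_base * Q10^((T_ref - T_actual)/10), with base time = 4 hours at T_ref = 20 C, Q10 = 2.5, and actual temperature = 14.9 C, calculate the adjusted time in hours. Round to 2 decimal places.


Rigor mortis time adjustment:
Exponent = (T_ref - T_actual) / 10 = (20 - 14.9) / 10 = 0.51
Q10 factor = 2.5^0.51 = 1.59569
t_adjusted = 4 * 1.59569 = 6.38 hours

6.38


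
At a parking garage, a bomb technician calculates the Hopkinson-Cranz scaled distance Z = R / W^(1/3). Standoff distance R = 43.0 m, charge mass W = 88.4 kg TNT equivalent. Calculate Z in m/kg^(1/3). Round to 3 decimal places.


Scaled distance calculation:
W^(1/3) = 88.4^(1/3) = 4.454689
Z = R / W^(1/3) = 43.0 / 4.454689
Z = 9.653 m/kg^(1/3)

9.653


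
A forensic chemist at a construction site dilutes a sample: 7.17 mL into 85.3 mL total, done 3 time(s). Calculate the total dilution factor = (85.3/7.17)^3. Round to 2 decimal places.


Dilution factor calculation:
Single dilution = V_total / V_sample = 85.3 / 7.17 ≈ 11.896792
Number of dilutions = 3
Total DF = (85.3 / 7.17)^3 (full precision, rounded at the end) = 1683.80

1683.80


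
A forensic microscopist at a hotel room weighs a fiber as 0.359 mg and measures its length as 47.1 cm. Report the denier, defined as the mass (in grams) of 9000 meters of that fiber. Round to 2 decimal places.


Denier calculation:
Mass in grams = 0.359 mg / 1000 = 0.000359 g
Length in meters = 47.1 cm / 100 = 0.471 m
Linear density = mass / length = 0.000359 / 0.471 = 0.00076221 g/m
Denier = (g/m) * 9000 = 0.00076221 * 9000 = 6.86

6.86


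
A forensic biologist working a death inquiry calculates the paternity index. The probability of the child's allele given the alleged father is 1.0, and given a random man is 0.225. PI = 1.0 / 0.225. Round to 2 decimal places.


Paternity Index calculation:
PI = P(allele|father) / P(allele|random)
PI = 1.0 / 0.225
PI = 4.44

4.44


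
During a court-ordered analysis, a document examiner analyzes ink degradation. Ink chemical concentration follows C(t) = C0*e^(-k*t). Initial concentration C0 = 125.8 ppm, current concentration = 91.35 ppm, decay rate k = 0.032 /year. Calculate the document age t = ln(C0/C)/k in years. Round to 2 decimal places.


Document age estimation:
C0/C = 125.8 / 91.35 = 1.377121
ln(C0/C) = 0.319995
t = 0.319995 / 0.032 = 10.00 years

10.00


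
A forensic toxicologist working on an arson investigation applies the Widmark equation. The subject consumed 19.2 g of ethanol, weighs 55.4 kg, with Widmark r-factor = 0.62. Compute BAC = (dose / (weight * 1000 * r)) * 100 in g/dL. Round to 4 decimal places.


Applying the Widmark formula:
BAC = (dose_g / (body_wt * 1000 * r)) * 100
Denominator = 55.4 * 1000 * 0.62 = 34348
BAC = (19.2 / 34348) * 100
BAC = 0.0559 g/dL

0.0559


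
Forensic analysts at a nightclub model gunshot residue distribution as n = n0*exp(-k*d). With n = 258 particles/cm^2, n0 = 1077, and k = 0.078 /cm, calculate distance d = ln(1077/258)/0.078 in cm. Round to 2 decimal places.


GSR distance calculation:
n0/n = 1077 / 258 = 4.174419
ln(n0/n) = 1.428975
d = 1.428975 / 0.078 = 18.32 cm

18.32


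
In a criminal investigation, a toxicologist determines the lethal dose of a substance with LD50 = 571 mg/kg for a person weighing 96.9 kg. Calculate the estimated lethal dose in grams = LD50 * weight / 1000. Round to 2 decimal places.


Lethal dose calculation:
Lethal dose = LD50 * body_weight / 1000
= 571 * 96.9 / 1000
= 55329.9 / 1000
= 55.33 g

55.33


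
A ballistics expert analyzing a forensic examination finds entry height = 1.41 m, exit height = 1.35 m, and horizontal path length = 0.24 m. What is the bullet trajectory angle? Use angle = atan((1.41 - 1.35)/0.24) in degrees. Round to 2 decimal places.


Bullet trajectory angle:
Height difference = 1.41 - 1.35 = 0.06 m
angle = atan(0.06 / 0.24)
angle = atan(0.25)
angle = 14.04 degrees

14.04


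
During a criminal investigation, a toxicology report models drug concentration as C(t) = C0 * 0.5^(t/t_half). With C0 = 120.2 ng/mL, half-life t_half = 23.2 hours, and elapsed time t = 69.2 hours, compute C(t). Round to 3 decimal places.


Drug concentration decay:
Number of half-lives = t / t_half = 69.2 / 23.2 = 2.982759
Decay factor = 0.5^2.982759 = 0.12650278
C(t) = 120.2 * 0.12650278 = 15.206 ng/mL

15.206


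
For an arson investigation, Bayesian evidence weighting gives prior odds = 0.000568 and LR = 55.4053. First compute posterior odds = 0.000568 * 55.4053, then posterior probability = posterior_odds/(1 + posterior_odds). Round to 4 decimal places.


Bayesian evidence evaluation:
Posterior odds = prior_odds * LR = 0.000568 * 55.4053 = 0.03147021
Posterior probability = posterior_odds / (1 + posterior_odds)
= 0.03147021 / (1 + 0.03147021)
= 0.03147021 / 1.03147021
= 0.0305

0.0305


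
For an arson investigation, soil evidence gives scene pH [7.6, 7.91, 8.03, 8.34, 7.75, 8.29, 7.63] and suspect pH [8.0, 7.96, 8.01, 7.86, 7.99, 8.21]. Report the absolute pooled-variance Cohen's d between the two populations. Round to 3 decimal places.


Pooled-variance Cohen's d for soil pH comparison:
Scene mean = 55.55 / 7 = 7.935714
Suspect mean = 48.03 / 6 = 8.005
Scene sample variance s_s^2 = 0.089862
Suspect sample variance s_c^2 = 0.01307
Pooled variance = ((n_s-1)*s_s^2 + (n_c-1)*s_c^2) / (n_s + n_c - 2) = 0.054956
Pooled SD = sqrt(0.054956) = 0.234427
Mean difference = -0.069286
|d| = |-0.069286| / 0.234427 = 0.296

0.296


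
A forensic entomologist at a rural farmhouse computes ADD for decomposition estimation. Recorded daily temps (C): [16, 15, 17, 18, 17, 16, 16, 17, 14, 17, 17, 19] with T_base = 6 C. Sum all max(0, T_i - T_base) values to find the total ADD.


Computing ADD day by day:
Day 1: max(0, 16 - 6) = 10
Day 2: max(0, 15 - 6) = 9
Day 3: max(0, 17 - 6) = 11
Day 4: max(0, 18 - 6) = 12
Day 5: max(0, 17 - 6) = 11
Day 6: max(0, 16 - 6) = 10
Day 7: max(0, 16 - 6) = 10
Day 8: max(0, 17 - 6) = 11
Day 9: max(0, 14 - 6) = 8
Day 10: max(0, 17 - 6) = 11
Day 11: max(0, 17 - 6) = 11
Day 12: max(0, 19 - 6) = 13
Total ADD = 127

127


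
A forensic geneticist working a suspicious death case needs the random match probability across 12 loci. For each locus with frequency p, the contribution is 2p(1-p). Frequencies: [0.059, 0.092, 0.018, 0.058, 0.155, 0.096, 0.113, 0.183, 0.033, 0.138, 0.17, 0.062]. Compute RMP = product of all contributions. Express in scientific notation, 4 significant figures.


Computing RMP for 12 loci:
Locus 1: 2 * 0.059 * 0.941 = 0.111038
Locus 2: 2 * 0.092 * 0.908 = 0.167072
Locus 3: 2 * 0.018 * 0.982 = 0.035352
Locus 4: 2 * 0.058 * 0.942 = 0.109272
Locus 5: 2 * 0.155 * 0.845 = 0.26195
Locus 6: 2 * 0.096 * 0.904 = 0.173568
Locus 7: 2 * 0.113 * 0.887 = 0.200462
Locus 8: 2 * 0.183 * 0.817 = 0.299022
Locus 9: 2 * 0.033 * 0.967 = 0.063822
Locus 10: 2 * 0.138 * 0.862 = 0.237912
Locus 11: 2 * 0.17 * 0.83 = 0.2822
Locus 12: 2 * 0.062 * 0.938 = 0.116312
RMP = 9.734e-11

9.734e-11


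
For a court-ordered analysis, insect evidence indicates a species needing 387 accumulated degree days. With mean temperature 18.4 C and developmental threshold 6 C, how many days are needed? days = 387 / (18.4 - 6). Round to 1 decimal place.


Insect development time:
Effective temperature = avg_temp - T_base = 18.4 - 6 = 12.4 C
Days = ADD / effective_temp = 387 / 12.4 = 31.2 days

31.2


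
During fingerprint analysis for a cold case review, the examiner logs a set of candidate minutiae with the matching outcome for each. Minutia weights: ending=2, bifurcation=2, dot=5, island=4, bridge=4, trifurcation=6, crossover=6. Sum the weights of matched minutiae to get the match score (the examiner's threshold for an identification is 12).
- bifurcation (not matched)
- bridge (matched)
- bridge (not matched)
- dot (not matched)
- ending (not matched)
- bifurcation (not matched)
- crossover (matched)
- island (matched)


Weighted minutiae match score:
  bifurcation: not matched, +0
  bridge: matched, +4 (running total 4)
  bridge: not matched, +0
  dot: not matched, +0
  ending: not matched, +0
  bifurcation: not matched, +0
  crossover: matched, +6 (running total 10)
  island: matched, +4 (running total 14)
Total score = 14
Threshold = 12; verdict = identification

14


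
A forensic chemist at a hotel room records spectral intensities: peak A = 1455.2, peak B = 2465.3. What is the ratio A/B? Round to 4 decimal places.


Spectral peak ratio:
Peak A = 1455.2 counts
Peak B = 2465.3 counts
Ratio = 1455.2 / 2465.3 = 0.5903

0.5903


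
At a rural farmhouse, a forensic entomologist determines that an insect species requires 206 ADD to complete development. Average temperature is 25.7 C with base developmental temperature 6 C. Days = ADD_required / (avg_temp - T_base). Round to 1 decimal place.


Insect development time:
Effective temperature = avg_temp - T_base = 25.7 - 6 = 19.7 C
Days = ADD / effective_temp = 206 / 19.7 = 10.5 days

10.5


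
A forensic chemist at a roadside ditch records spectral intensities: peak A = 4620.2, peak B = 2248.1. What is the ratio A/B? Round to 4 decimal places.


Spectral peak ratio:
Peak A = 4620.2 counts
Peak B = 2248.1 counts
Ratio = 4620.2 / 2248.1 = 2.0552

2.0552


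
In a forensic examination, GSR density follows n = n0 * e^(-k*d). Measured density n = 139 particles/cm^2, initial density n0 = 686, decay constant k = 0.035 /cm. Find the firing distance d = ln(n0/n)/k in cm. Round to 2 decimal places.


GSR distance calculation:
n0/n = 686 / 139 = 4.935252
ln(n0/n) = 1.596404
d = 1.596404 / 0.035 = 45.61 cm

45.61


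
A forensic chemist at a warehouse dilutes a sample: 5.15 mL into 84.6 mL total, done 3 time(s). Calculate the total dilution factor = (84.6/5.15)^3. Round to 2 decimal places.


Dilution factor calculation:
Single dilution = V_total / V_sample = 84.6 / 5.15 ≈ 16.427184
Number of dilutions = 3
Total DF = (84.6 / 5.15)^3 (full precision, rounded at the end) = 4432.91

4432.91


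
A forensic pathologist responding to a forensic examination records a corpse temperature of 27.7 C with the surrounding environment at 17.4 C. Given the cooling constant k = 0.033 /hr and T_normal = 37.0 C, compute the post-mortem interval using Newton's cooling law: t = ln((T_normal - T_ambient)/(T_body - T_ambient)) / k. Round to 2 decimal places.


Using Newton's law of cooling:
t = ln((T_normal - T_ambient) / (T_body - T_ambient)) / k
T_normal - T_ambient = 19.6
T_body - T_ambient = 10.3
Ratio = 1.902913
ln(ratio) = 0.643386
t = 0.643386 / 0.033 = 19.50 hours

19.50


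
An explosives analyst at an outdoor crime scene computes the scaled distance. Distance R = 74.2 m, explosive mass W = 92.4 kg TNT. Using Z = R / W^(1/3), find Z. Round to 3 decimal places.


Scaled distance calculation:
W^(1/3) = 92.4^(1/3) = 4.520891
Z = R / W^(1/3) = 74.2 / 4.520891
Z = 16.413 m/kg^(1/3)

16.413


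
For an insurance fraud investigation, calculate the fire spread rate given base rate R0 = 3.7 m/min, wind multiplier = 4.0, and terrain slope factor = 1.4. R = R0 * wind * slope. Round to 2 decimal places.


Fire spread rate calculation:
R = R0 * wind_factor * slope_factor
= 3.7 * 4.0 * 1.4
= 14.8 * 1.4
= 20.72 m/min

20.72


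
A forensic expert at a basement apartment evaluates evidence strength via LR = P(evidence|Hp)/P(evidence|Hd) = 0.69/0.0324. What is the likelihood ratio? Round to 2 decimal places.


Likelihood ratio calculation:
LR = P(E|Hp) / P(E|Hd)
LR = 0.69 / 0.0324
LR = 21.30

21.30


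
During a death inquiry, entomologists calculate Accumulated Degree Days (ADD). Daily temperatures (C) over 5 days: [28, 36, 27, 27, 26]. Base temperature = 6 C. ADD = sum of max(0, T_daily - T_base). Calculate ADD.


Computing ADD day by day:
Day 1: max(0, 28 - 6) = 22
Day 2: max(0, 36 - 6) = 30
Day 3: max(0, 27 - 6) = 21
Day 4: max(0, 27 - 6) = 21
Day 5: max(0, 26 - 6) = 20
Total ADD = 114

114


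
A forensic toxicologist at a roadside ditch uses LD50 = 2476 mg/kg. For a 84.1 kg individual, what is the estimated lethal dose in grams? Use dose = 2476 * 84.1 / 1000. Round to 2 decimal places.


Lethal dose calculation:
Lethal dose = LD50 * body_weight / 1000
= 2476 * 84.1 / 1000
= 208231.6 / 1000
= 208.23 g

208.23


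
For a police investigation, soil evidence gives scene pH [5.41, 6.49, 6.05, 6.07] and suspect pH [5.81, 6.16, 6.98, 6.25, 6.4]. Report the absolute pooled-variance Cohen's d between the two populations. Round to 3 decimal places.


Pooled-variance Cohen's d for soil pH comparison:
Scene mean = 24.02 / 4 = 6.005
Suspect mean = 31.6 / 5 = 6.32
Scene sample variance s_s^2 = 0.1985
Suspect sample variance s_c^2 = 0.18315
Pooled variance = ((n_s-1)*s_s^2 + (n_c-1)*s_c^2) / (n_s + n_c - 2) = 0.189729
Pooled SD = sqrt(0.189729) = 0.435579
Mean difference = -0.315
|d| = |-0.315| / 0.435579 = 0.723

0.723


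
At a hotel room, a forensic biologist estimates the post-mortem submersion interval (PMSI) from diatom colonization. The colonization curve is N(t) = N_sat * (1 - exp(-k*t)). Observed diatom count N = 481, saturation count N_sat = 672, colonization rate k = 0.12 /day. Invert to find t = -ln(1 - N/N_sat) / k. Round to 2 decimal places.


PMSI from diatom colonization curve:
N / N_sat = 481 / 672 = 0.715774
1 - N/N_sat = 0.284226
ln(1 - N/N_sat) = -1.257986
t = -ln(1 - N/N_sat) / k = -(-1.257986) / 0.12 = 10.48 days

10.48


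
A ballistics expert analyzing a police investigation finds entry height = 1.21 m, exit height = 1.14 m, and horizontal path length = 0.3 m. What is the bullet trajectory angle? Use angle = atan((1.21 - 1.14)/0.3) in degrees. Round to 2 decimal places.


Bullet trajectory angle:
Height difference = 1.21 - 1.14 = 0.07 m
angle = atan(0.07 / 0.3)
angle = atan(0.233333)
angle = 13.13 degrees

13.13


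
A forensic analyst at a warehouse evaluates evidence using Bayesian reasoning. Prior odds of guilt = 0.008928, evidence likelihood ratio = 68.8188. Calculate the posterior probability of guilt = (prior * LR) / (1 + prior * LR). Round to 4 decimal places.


Bayesian evidence evaluation:
Posterior odds = prior_odds * LR = 0.008928 * 68.8188 = 0.6144142
Posterior probability = posterior_odds / (1 + posterior_odds)
= 0.6144142 / (1 + 0.6144142)
= 0.6144142 / 1.6144142
= 0.3806

0.3806


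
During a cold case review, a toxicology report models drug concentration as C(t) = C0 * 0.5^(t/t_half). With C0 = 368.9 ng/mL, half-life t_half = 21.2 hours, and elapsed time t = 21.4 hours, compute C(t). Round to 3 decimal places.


Drug concentration decay:
Number of half-lives = t / t_half = 21.4 / 21.2 = 1.009434
Decay factor = 0.5^1.009434 = 0.49674109
C(t) = 368.9 * 0.49674109 = 183.248 ng/mL

183.248


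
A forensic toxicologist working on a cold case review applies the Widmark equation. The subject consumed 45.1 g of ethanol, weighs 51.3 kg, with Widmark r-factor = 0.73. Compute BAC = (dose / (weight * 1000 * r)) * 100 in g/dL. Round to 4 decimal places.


Applying the Widmark formula:
BAC = (dose_g / (body_wt * 1000 * r)) * 100
Denominator = 51.3 * 1000 * 0.73 = 37449
BAC = (45.1 / 37449) * 100
BAC = 0.1204 g/dL

0.1204


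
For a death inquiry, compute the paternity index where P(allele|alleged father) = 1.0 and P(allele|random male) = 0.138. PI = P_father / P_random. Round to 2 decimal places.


Paternity Index calculation:
PI = P(allele|father) / P(allele|random)
PI = 1.0 / 0.138
PI = 7.25

7.25


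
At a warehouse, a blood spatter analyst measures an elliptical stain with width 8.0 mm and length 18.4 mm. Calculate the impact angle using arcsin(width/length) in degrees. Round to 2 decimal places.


Blood spatter impact angle calculation:
width / length = 8.0 / 18.4 = 0.434783
angle = arcsin(0.434783)
angle = 25.77 degrees

25.77


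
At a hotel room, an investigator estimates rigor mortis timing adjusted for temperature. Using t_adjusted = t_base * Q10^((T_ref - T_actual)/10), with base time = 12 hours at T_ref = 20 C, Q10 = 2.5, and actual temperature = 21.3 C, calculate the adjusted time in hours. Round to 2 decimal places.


Rigor mortis time adjustment:
Exponent = (T_ref - T_actual) / 10 = (20 - 21.3) / 10 = -0.13
Q10 factor = 2.5^-0.13 = 0.8877
t_adjusted = 12 * 0.8877 = 10.65 hours

10.65


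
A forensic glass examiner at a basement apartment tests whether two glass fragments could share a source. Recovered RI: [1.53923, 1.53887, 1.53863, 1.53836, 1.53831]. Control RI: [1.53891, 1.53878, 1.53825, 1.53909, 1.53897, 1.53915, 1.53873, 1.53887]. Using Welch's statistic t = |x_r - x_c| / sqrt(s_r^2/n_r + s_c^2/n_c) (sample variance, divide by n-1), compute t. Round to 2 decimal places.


Welch's t-criterion for glass RI comparison:
Recovered mean = sum / n_r = 7.6934 / 5 = 1.53868
Control mean = sum / n_c = 12.31075 / 8 = 1.5388438
Recovered sample variance s_r^2 = 1.451e-07
Control sample variance s_c^2 = 7.78554e-08
Welch SE (unpooled) = sqrt(s_r^2/n_r + s_c^2/n_c) = sqrt(2.902e-08 + 9.73192e-09) = sqrt(3.87519e-08) = 0.000196855
|mean_r - mean_c| = 0.00016375
t = 0.00016375 / 0.000196855 = 0.83

0.83


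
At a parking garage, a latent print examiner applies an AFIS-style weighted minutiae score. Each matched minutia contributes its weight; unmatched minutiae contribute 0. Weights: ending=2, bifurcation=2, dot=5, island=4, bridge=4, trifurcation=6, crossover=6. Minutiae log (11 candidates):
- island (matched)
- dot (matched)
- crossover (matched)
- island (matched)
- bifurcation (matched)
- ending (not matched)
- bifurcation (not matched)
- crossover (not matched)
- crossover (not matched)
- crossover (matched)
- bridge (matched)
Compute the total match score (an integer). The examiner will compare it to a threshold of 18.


Weighted minutiae match score:
  island: matched, +4 (running total 4)
  dot: matched, +5 (running total 9)
  crossover: matched, +6 (running total 15)
  island: matched, +4 (running total 19)
  bifurcation: matched, +2 (running total 21)
  ending: not matched, +0
  bifurcation: not matched, +0
  crossover: not matched, +0
  crossover: not matched, +0
  crossover: matched, +6 (running total 27)
  bridge: matched, +4 (running total 31)
Total score = 31
Threshold = 18; verdict = identification

31


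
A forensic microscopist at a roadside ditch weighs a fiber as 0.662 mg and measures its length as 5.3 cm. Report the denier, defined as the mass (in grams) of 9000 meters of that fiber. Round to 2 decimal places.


Denier calculation:
Mass in grams = 0.662 mg / 1000 = 0.000662 g
Length in meters = 5.3 cm / 100 = 0.053 m
Linear density = mass / length = 0.000662 / 0.053 = 0.01249057 g/m
Denier = (g/m) * 9000 = 0.01249057 * 9000 = 112.42

112.42


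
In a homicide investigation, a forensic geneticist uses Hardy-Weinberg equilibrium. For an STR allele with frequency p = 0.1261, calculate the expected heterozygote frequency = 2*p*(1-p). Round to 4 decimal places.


Hardy-Weinberg heterozygote frequency:
q = 1 - p = 1 - 0.1261 = 0.8739
2pq = 2 * 0.1261 * 0.8739 = 0.2204

0.2204


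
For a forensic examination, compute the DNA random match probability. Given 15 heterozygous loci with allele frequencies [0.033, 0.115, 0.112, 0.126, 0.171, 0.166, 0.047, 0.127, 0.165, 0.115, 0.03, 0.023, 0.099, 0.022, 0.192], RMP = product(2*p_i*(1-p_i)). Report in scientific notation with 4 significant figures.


Computing RMP for 15 loci:
Locus 1: 2 * 0.033 * 0.967 = 0.063822
Locus 2: 2 * 0.115 * 0.885 = 0.20355
Locus 3: 2 * 0.112 * 0.888 = 0.198912
Locus 4: 2 * 0.126 * 0.874 = 0.220248
Locus 5: 2 * 0.171 * 0.829 = 0.283518
Locus 6: 2 * 0.166 * 0.834 = 0.276888
Locus 7: 2 * 0.047 * 0.953 = 0.089582
Locus 8: 2 * 0.127 * 0.873 = 0.221742
Locus 9: 2 * 0.165 * 0.835 = 0.27555
Locus 10: 2 * 0.115 * 0.885 = 0.20355
Locus 11: 2 * 0.03 * 0.97 = 0.0582
Locus 12: 2 * 0.023 * 0.977 = 0.044942
Locus 13: 2 * 0.099 * 0.901 = 0.178398
Locus 14: 2 * 0.022 * 0.978 = 0.043032
Locus 15: 2 * 0.192 * 0.808 = 0.310272
RMP = 3.101e-13

3.101e-13


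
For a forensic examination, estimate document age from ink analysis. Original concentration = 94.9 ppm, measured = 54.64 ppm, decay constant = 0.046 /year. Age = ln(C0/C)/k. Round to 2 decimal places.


Document age estimation:
C0/C = 94.9 / 54.64 = 1.736823
ln(C0/C) = 0.552058
t = 0.552058 / 0.046 = 12.00 years

12.00


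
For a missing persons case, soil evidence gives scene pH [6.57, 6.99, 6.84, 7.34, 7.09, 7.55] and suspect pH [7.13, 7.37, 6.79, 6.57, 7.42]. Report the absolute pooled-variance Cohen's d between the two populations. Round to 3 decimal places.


Pooled-variance Cohen's d for soil pH comparison:
Scene mean = 42.38 / 6 = 7.063333
Suspect mean = 35.28 / 5 = 7.056
Scene sample variance s_s^2 = 0.122547
Suspect sample variance s_c^2 = 0.13588
Pooled variance = ((n_s-1)*s_s^2 + (n_c-1)*s_c^2) / (n_s + n_c - 2) = 0.128473
Pooled SD = sqrt(0.128473) = 0.358431
Mean difference = 0.007333
|d| = |0.007333| / 0.358431 = 0.020

0.020


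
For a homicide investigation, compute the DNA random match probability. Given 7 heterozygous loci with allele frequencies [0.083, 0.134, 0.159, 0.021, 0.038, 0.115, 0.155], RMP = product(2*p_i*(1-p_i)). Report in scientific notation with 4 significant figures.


Computing RMP for 7 loci:
Locus 1: 2 * 0.083 * 0.917 = 0.152222
Locus 2: 2 * 0.134 * 0.866 = 0.232088
Locus 3: 2 * 0.159 * 0.841 = 0.267438
Locus 4: 2 * 0.021 * 0.979 = 0.041118
Locus 5: 2 * 0.038 * 0.962 = 0.073112
Locus 6: 2 * 0.115 * 0.885 = 0.20355
Locus 7: 2 * 0.155 * 0.845 = 0.26195
RMP = 1.514e-06

1.514e-06


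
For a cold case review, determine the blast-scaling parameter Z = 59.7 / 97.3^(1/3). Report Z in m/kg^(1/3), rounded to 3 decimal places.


Scaled distance calculation:
W^(1/3) = 97.3^(1/3) = 4.599433
Z = R / W^(1/3) = 59.7 / 4.599433
Z = 12.980 m/kg^(1/3)

12.980


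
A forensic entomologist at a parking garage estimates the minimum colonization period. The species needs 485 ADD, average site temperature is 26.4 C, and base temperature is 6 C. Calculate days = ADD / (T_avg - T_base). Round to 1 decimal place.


Insect development time:
Effective temperature = avg_temp - T_base = 26.4 - 6 = 20.4 C
Days = ADD / effective_temp = 485 / 20.4 = 23.8 days

23.8


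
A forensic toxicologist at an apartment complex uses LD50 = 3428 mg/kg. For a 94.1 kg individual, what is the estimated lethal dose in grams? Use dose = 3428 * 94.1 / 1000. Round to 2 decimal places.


Lethal dose calculation:
Lethal dose = LD50 * body_weight / 1000
= 3428 * 94.1 / 1000
= 322574.8 / 1000
= 322.57 g

322.57


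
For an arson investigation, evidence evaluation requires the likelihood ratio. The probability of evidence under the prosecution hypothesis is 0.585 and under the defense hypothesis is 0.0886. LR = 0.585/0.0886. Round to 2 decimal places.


Likelihood ratio calculation:
LR = P(E|Hp) / P(E|Hd)
LR = 0.585 / 0.0886
LR = 6.60

6.60


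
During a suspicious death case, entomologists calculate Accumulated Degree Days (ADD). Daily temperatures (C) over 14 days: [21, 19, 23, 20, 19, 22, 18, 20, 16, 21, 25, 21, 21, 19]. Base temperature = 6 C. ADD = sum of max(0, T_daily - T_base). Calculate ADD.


Computing ADD day by day:
Day 1: max(0, 21 - 6) = 15
Day 2: max(0, 19 - 6) = 13
Day 3: max(0, 23 - 6) = 17
Day 4: max(0, 20 - 6) = 14
Day 5: max(0, 19 - 6) = 13
Day 6: max(0, 22 - 6) = 16
Day 7: max(0, 18 - 6) = 12
Day 8: max(0, 20 - 6) = 14
Day 9: max(0, 16 - 6) = 10
Day 10: max(0, 21 - 6) = 15
Day 11: max(0, 25 - 6) = 19
Day 12: max(0, 21 - 6) = 15
Day 13: max(0, 21 - 6) = 15
Day 14: max(0, 19 - 6) = 13
Total ADD = 201

201


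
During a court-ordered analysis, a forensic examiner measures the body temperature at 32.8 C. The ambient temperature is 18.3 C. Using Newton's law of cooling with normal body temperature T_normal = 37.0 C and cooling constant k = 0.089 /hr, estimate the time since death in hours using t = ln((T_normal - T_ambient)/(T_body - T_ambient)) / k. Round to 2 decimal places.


Using Newton's law of cooling:
t = ln((T_normal - T_ambient) / (T_body - T_ambient)) / k
T_normal - T_ambient = 18.7
T_body - T_ambient = 14.5
Ratio = 1.289655
ln(ratio) = 0.254375
t = 0.254375 / 0.089 = 2.86 hours

2.86


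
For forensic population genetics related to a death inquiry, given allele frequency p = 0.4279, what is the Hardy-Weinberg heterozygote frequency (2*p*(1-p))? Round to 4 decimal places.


Hardy-Weinberg heterozygote frequency:
q = 1 - p = 1 - 0.4279 = 0.5721
2pq = 2 * 0.4279 * 0.5721 = 0.4896

0.4896


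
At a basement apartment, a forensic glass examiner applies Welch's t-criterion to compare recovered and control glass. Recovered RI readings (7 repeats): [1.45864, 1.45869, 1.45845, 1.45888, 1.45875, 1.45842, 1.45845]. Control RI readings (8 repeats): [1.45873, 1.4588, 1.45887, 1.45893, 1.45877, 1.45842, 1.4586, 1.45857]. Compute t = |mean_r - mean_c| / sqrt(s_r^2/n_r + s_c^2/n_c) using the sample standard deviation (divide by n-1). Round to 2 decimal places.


Welch's t-criterion for glass RI comparison:
Recovered mean = sum / n_r = 10.21028 / 7 = 1.4586114
Control mean = sum / n_c = 11.66969 / 8 = 1.4587112
Recovered sample variance s_r^2 = 3.1181e-08
Control sample variance s_c^2 = 2.88411e-08
Welch SE (unpooled) = sqrt(s_r^2/n_r + s_c^2/n_c) = sqrt(4.45442e-09 + 3.60513e-09) = sqrt(8.05955e-09) = 8.9775e-05
|mean_r - mean_c| = 9.98214e-05
t = 9.98214e-05 / 8.9775e-05 = 1.11

1.11


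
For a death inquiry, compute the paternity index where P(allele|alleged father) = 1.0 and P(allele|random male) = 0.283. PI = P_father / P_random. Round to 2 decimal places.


Paternity Index calculation:
PI = P(allele|father) / P(allele|random)
PI = 1.0 / 0.283
PI = 3.53

3.53


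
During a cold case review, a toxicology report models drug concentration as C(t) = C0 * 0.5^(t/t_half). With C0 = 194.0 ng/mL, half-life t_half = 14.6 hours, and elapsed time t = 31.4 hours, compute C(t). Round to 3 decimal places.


Drug concentration decay:
Number of half-lives = t / t_half = 31.4 / 14.6 = 2.150685
Decay factor = 0.5^2.150685 = 0.22520566
C(t) = 194.0 * 0.22520566 = 43.690 ng/mL

43.690


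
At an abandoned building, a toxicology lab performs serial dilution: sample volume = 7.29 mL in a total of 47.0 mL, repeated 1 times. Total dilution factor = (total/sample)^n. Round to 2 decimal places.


Dilution factor calculation:
Single dilution = V_total / V_sample = 47.0 / 7.29 ≈ 6.447188
Number of dilutions = 1
Total DF = (47.0 / 7.29)^1 (full precision, rounded at the end) = 6.45

6.45


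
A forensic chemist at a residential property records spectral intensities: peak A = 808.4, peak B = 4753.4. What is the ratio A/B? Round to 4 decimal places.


Spectral peak ratio:
Peak A = 808.4 counts
Peak B = 4753.4 counts
Ratio = 808.4 / 4753.4 = 0.1701

0.1701


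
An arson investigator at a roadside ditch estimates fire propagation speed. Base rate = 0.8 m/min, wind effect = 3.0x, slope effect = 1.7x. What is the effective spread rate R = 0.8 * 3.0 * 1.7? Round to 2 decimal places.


Fire spread rate calculation:
R = R0 * wind_factor * slope_factor
= 0.8 * 3.0 * 1.7
= 2.4 * 1.7
= 4.08 m/min

4.08


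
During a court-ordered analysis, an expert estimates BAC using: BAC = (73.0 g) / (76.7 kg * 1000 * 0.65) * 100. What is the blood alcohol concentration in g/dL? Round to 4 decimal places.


Applying the Widmark formula:
BAC = (dose_g / (body_wt * 1000 * r)) * 100
Denominator = 76.7 * 1000 * 0.65 = 49855
BAC = (73.0 / 49855) * 100
BAC = 0.1464 g/dL

0.1464


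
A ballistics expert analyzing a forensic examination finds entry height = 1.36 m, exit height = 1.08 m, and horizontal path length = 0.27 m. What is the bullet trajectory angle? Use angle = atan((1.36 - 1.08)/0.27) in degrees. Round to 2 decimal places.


Bullet trajectory angle:
Height difference = 1.36 - 1.08 = 0.28 m
angle = atan(0.28 / 0.27)
angle = atan(1.037037)
angle = 46.04 degrees

46.04


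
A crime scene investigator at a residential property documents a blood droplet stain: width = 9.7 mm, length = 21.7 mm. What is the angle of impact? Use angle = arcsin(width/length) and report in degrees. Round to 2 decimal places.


Blood spatter impact angle calculation:
width / length = 9.7 / 21.7 = 0.447005
angle = arcsin(0.447005)
angle = 26.55 degrees

26.55


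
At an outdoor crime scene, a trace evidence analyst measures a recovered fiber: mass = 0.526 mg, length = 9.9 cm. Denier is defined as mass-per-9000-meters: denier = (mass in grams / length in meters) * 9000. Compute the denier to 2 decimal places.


Denier calculation:
Mass in grams = 0.526 mg / 1000 = 0.000526 g
Length in meters = 9.9 cm / 100 = 0.099 m
Linear density = mass / length = 0.000526 / 0.099 = 0.00531313 g/m
Denier = (g/m) * 9000 = 0.00531313 * 9000 = 47.82

47.82


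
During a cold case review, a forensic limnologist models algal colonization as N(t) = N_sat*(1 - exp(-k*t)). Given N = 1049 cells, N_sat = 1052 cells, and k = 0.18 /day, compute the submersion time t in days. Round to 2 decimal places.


PMSI from diatom colonization curve:
N / N_sat = 1049 / 1052 = 0.997148
1 - N/N_sat = 0.002852
ln(1 - N/N_sat) = -5.859735
t = -ln(1 - N/N_sat) / k = -(-5.859735) / 0.18 = 32.55 days

32.55


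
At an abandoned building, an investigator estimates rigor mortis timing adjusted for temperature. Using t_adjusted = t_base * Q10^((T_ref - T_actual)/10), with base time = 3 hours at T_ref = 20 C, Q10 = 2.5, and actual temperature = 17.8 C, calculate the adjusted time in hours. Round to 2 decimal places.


Rigor mortis time adjustment:
Exponent = (T_ref - T_actual) / 10 = (20 - 17.8) / 10 = 0.22
Q10 factor = 2.5^0.22 = 1.22334
t_adjusted = 3 * 1.22334 = 3.67 hours

3.67


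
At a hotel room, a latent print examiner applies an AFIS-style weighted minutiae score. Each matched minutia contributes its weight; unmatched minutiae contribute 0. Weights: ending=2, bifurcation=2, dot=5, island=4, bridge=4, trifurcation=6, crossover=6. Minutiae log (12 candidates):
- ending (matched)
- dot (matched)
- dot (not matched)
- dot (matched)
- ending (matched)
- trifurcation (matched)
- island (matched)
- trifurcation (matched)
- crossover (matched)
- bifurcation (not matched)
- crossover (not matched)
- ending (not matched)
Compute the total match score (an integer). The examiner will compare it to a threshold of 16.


Weighted minutiae match score:
  ending: matched, +2 (running total 2)
  dot: matched, +5 (running total 7)
  dot: not matched, +0
  dot: matched, +5 (running total 12)
  ending: matched, +2 (running total 14)
  trifurcation: matched, +6 (running total 20)
  island: matched, +4 (running total 24)
  trifurcation: matched, +6 (running total 30)
  crossover: matched, +6 (running total 36)
  bifurcation: not matched, +0
  crossover: not matched, +0
  ending: not matched, +0
Total score = 36
Threshold = 16; verdict = identification

36


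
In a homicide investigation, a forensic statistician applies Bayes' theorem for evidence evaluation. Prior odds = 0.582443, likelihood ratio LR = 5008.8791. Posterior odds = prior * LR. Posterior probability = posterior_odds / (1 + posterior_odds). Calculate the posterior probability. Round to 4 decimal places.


Bayesian evidence evaluation:
Posterior odds = prior_odds * LR = 0.582443 * 5008.8791 = 2917.387
Posterior probability = posterior_odds / (1 + posterior_odds)
= 2917.387 / (1 + 2917.387)
= 2917.387 / 2918.387
= 0.9997

0.9997


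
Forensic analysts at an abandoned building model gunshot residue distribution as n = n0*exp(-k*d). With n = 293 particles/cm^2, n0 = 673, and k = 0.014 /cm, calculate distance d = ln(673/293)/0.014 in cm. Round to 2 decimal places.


GSR distance calculation:
n0/n = 673 / 293 = 2.296928
ln(n0/n) = 0.831573
d = 0.831573 / 0.014 = 59.40 cm

59.40


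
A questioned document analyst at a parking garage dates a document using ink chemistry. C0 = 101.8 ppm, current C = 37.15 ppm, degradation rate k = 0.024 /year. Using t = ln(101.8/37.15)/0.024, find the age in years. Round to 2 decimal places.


Document age estimation:
C0/C = 101.8 / 37.15 = 2.740242
ln(C0/C) = 1.008046
t = 1.008046 / 0.024 = 42.00 years

42.00


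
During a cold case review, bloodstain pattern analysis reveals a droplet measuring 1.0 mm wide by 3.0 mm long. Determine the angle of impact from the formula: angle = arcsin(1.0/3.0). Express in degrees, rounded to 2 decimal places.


Blood spatter impact angle calculation:
width / length = 1.0 / 3.0 = 0.333333
angle = arcsin(0.333333)
angle = 19.47 degrees

19.47


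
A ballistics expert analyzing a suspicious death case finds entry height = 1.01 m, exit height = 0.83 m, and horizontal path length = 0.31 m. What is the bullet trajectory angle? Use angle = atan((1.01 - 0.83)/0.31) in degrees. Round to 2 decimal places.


Bullet trajectory angle:
Height difference = 1.01 - 0.83 = 0.18 m
angle = atan(0.18 / 0.31)
angle = atan(0.580645)
angle = 30.14 degrees

30.14


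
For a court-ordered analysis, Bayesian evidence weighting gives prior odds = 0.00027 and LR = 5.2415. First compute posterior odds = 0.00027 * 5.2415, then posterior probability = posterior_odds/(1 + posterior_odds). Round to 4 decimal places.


Bayesian evidence evaluation:
Posterior odds = prior_odds * LR = 0.00027 * 5.2415 = 0.001415205
Posterior probability = posterior_odds / (1 + posterior_odds)
= 0.001415205 / (1 + 0.001415205)
= 0.001415205 / 1.001415205
= 0.0014

0.0014


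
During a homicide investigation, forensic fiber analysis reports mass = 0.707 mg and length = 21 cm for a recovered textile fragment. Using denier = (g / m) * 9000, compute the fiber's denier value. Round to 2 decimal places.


Denier calculation:
Mass in grams = 0.707 mg / 1000 = 0.000707 g
Length in meters = 21 cm / 100 = 0.21 m
Linear density = mass / length = 0.000707 / 0.21 = 0.00336667 g/m
Denier = (g/m) * 9000 = 0.00336667 * 9000 = 30.30

30.30


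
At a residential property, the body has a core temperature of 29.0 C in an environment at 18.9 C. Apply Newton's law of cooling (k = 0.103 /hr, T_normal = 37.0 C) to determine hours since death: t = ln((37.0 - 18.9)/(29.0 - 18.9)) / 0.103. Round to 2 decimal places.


Using Newton's law of cooling:
t = ln((T_normal - T_ambient) / (T_body - T_ambient)) / k
T_normal - T_ambient = 18.1
T_body - T_ambient = 10.1
Ratio = 1.792079
ln(ratio) = 0.583376
t = 0.583376 / 0.103 = 5.66 hours

5.66


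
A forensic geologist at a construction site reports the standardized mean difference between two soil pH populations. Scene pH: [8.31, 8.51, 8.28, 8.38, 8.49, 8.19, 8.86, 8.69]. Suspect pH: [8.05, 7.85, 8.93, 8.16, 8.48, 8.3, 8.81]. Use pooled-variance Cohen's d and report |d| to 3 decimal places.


Pooled-variance Cohen's d for soil pH comparison:
Scene mean = 67.71 / 8 = 8.46375
Suspect mean = 58.58 / 7 = 8.368571
Scene sample variance s_s^2 = 0.050055
Suspect sample variance s_c^2 = 0.156848
Pooled variance = ((n_s-1)*s_s^2 + (n_c-1)*s_c^2) / (n_s + n_c - 2) = 0.099344
Pooled SD = sqrt(0.099344) = 0.315189
Mean difference = 0.095179
|d| = |0.095179| / 0.315189 = 0.302

0.302


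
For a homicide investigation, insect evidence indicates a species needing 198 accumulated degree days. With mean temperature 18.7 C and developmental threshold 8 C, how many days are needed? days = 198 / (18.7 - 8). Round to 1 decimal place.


Insect development time:
Effective temperature = avg_temp - T_base = 18.7 - 8 = 10.7 C
Days = ADD / effective_temp = 198 / 10.7 = 18.5 days

18.5


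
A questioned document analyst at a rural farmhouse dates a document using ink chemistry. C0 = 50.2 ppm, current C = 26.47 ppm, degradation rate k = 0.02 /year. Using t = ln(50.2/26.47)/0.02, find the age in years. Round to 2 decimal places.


Document age estimation:
C0/C = 50.2 / 26.47 = 1.896487
ln(C0/C) = 0.640003
t = 0.640003 / 0.02 = 32.00 years

32.00


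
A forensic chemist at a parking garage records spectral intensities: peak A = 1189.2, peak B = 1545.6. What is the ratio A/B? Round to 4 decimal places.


Spectral peak ratio:
Peak A = 1189.2 counts
Peak B = 1545.6 counts
Ratio = 1189.2 / 1545.6 = 0.7694

0.7694


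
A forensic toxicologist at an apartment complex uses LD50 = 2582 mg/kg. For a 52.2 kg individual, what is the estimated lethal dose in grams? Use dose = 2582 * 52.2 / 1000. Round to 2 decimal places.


Lethal dose calculation:
Lethal dose = LD50 * body_weight / 1000
= 2582 * 52.2 / 1000
= 134780.4 / 1000
= 134.78 g

134.78


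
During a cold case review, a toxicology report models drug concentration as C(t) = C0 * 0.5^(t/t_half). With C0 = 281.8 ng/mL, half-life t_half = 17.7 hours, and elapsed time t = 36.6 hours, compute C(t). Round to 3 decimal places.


Drug concentration decay:
Number of half-lives = t / t_half = 36.6 / 17.7 = 2.067797
Decay factor = 0.5^2.067797 = 0.23852345
C(t) = 281.8 * 0.23852345 = 67.216 ng/mL

67.216


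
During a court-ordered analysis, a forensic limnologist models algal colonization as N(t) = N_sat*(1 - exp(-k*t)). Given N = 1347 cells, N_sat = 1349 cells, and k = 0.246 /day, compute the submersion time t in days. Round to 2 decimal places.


PMSI from diatom colonization curve:
N / N_sat = 1347 / 1349 = 0.998517
1 - N/N_sat = 0.001483
ln(1 - N/N_sat) = -6.513688
t = -ln(1 - N/N_sat) / k = -(-6.513688) / 0.246 = 26.48 days

26.48
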